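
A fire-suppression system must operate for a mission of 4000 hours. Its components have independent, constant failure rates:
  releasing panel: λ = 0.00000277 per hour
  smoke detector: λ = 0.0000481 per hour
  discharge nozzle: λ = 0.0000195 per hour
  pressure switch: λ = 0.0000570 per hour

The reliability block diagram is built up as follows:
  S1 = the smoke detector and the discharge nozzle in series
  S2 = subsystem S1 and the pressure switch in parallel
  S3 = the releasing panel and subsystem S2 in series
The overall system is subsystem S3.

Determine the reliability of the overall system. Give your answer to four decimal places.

0.9412

R(releasing panel) = exp(−0.00000277 × 4000) = 0.988981
R(smoke detector) = exp(−0.0000481 × 4000) = 0.824977
R(discharge nozzle) = exp(−0.0000195 × 4000) = 0.924964
R(pressure switch) = exp(−0.0000570 × 4000) = 0.796124
Series (smoke detector and discharge nozzle): 0.824977 × 0.924964 = 0.763074
Parallel ([0.763074] and pressure switch): 1 − (1 − 0.763074)(1 − 0.796124) = 0.951696
Series (releasing panel and [0.951696]): 0.988981 × 0.951696 = 0.9412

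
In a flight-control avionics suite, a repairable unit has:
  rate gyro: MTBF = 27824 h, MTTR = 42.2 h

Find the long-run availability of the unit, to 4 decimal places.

0.9985

A(rate gyro) = MTBF/(MTBF+MTTR) = 27824/(27824+42.2) = 0.9985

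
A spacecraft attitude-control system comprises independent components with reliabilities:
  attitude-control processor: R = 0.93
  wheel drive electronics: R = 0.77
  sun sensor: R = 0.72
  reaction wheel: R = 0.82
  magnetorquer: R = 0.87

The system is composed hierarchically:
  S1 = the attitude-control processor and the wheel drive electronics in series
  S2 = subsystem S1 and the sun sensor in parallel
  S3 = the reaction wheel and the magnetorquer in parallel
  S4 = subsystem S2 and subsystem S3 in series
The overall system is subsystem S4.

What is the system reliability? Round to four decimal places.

0.8990

Series (attitude-control processor and wheel drive electronics): 0.930000 × 0.770000 = 0.716100
Parallel ([0.716100] and sun sensor): 1 − (1 − 0.716100)(1 − 0.720000) = 0.920508
Parallel (reaction wheel and magnetorquer): 1 − (1 − 0.820000)(1 − 0.870000) = 0.976600
Series ([0.920508] and [0.976600]): 0.920508 × 0.976600 = 0.8990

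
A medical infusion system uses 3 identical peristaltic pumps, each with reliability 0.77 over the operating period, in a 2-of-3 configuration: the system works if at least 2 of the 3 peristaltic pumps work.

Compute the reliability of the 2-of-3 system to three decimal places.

0.866

R = Σ_{i=2}^{3} C(3,i) p^i (1−p)^{3−i} with p = 0.77
C(3,2)·0.77^2·0.23^1 = 0.40910
C(3,3)·0.77^3·0.23^0 = 0.45653
Sum = 0.866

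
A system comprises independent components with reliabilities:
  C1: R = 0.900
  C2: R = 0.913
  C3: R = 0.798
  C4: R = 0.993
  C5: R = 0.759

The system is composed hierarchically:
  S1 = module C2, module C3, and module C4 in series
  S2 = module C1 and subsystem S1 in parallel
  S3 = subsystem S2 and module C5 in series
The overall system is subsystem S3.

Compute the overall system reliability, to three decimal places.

Series (C2, C3, and C4): 0.91300 × 0.79800 × 0.99300 = 0.72347
Parallel (C1 and [0.72347]): 1 − (1 − 0.90000)(1 − 0.72347) = 0.97235
Series ([0.97235] and C5): 0.97235 × 0.75900 = 0.738

0.738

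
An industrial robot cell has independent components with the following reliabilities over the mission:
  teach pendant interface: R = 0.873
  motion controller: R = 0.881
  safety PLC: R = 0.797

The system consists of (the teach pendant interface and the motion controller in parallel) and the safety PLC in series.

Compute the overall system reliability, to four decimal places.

0.7850

Parallel (teach pendant interface and motion controller): 1 − (1 − 0.873000)(1 − 0.881000) = 0.984887
Series ([0.984887] and safety PLC): 0.984887 × 0.797000 = 0.7850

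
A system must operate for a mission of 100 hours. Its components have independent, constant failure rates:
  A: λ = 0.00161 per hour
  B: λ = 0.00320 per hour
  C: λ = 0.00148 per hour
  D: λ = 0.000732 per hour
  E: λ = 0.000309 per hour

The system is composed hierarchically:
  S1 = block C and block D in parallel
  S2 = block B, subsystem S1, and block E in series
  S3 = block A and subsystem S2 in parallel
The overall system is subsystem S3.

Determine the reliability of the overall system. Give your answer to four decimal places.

0.9550

R(A) = exp(−0.00161 × 100) = 0.851292
R(B) = exp(−0.00320 × 100) = 0.726149
R(C) = exp(−0.00148 × 100) = 0.862431
R(D) = exp(−0.000732 × 100) = 0.929415
R(E) = exp(−0.000309 × 100) = 0.969573
Parallel (C and D): 1 − (1 − 0.862431)(1 − 0.929415) = 0.990290
Series (B, [0.990290], and E): 0.726149 × 0.990290 × 0.969573 = 0.697218
Parallel (A and [0.697218]): 1 − (1 − 0.851292)(1 − 0.697218) = 0.9550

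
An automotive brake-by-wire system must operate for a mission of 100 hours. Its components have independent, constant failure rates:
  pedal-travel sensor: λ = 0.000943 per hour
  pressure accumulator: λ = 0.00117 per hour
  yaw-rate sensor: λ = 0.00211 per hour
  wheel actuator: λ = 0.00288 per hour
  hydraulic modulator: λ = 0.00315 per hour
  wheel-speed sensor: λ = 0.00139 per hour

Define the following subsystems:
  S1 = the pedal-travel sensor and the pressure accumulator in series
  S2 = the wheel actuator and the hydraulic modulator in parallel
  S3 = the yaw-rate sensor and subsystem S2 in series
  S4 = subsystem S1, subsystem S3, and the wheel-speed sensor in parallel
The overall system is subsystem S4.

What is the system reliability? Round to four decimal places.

R(pedal-travel sensor) = exp(−0.000943 × 100) = 0.910010
R(pressure accumulator) = exp(−0.00117 × 100) = 0.889585
R(yaw-rate sensor) = exp(−0.00211 × 100) = 0.809774
R(wheel actuator) = exp(−0.00288 × 100) = 0.749762
R(hydraulic modulator) = exp(−0.00315 × 100) = 0.729789
R(wheel-speed sensor) = exp(−0.00139 × 100) = 0.870228
Series (pedal-travel sensor and pressure accumulator): 0.910010 × 0.889585 = 0.809531
Parallel (wheel actuator and hydraulic modulator): 1 − (1 − 0.749762)(1 − 0.729789) = 0.932383
Series (yaw-rate sensor and [0.932383]): 0.809774 × 0.932383 = 0.755020
Parallel ([0.809531], [0.755020], and wheel-speed sensor): 1 − (1 − 0.809531)(1 − 0.755020)(1 − 0.870228) = 0.9939

0.9939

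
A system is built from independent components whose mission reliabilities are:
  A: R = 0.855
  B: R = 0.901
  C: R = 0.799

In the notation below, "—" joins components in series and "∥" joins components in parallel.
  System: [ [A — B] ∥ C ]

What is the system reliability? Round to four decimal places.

0.9538

Series (A and B): 0.855000 × 0.901000 = 0.770355
Parallel ([0.770355] and C): 1 − (1 − 0.770355)(1 − 0.799000) = 0.9538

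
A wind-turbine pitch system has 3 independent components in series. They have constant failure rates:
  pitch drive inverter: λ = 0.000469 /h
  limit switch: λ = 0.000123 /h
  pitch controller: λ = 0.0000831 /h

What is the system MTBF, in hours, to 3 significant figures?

Series of exponential components: λ_sys = Σ λ_i
λ_sys = 0.000469 + 0.000123 + 0.0000831 = 6.7510e-04 /h
MTBF = 1 / λ_sys = 1480 h

1480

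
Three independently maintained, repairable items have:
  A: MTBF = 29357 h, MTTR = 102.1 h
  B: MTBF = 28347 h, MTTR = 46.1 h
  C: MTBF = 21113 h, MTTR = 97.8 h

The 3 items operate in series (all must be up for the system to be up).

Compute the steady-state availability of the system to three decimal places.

0.990

A(A) = MTBF/(MTBF+MTTR) = 29357/(29357+102.1) = 0.996534
A(B) = MTBF/(MTBF+MTTR) = 28347/(28347+46.1) = 0.998376
A(C) = MTBF/(MTBF+MTTR) = 21113/(21113+97.8) = 0.995389
Series availability: 0.996534 × 0.998376 × 0.995389 = 0.990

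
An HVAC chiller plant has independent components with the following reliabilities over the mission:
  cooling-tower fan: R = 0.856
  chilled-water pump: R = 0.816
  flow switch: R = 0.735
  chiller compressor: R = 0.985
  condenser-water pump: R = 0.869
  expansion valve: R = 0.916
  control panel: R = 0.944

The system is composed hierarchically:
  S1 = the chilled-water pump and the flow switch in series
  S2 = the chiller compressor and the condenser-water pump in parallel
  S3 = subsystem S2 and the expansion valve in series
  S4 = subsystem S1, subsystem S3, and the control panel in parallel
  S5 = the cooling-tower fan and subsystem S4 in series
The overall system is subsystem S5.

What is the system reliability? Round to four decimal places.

0.8544

Series (chilled-water pump and flow switch): 0.816000 × 0.735000 = 0.599760
Parallel (chiller compressor and condenser-water pump): 1 − (1 − 0.985000)(1 − 0.869000) = 0.998035
Series ([0.998035] and expansion valve): 0.998035 × 0.916000 = 0.914200
Parallel ([0.599760], [0.914200], and control panel): 1 − (1 − 0.599760)(1 − 0.914200)(1 − 0.944000) = 0.998077
Series (cooling-tower fan and [0.998077]): 0.856000 × 0.998077 = 0.8544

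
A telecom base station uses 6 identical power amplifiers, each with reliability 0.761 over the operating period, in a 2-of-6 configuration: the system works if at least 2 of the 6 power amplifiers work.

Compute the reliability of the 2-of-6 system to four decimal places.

0.9963

R = Σ_{i=2}^{6} C(6,i) p^i (1−p)^{6−i} with p = 0.761
C(6,2)·0.761^2·0.239^4 = 0.028343
C(6,3)·0.761^3·0.239^3 = 0.120331
C(6,4)·0.761^4·0.239^2 = 0.287360
C(6,5)·0.761^5·0.239^1 = 0.365993
C(6,6)·0.761^6·0.239^0 = 0.194226
Sum = 0.9963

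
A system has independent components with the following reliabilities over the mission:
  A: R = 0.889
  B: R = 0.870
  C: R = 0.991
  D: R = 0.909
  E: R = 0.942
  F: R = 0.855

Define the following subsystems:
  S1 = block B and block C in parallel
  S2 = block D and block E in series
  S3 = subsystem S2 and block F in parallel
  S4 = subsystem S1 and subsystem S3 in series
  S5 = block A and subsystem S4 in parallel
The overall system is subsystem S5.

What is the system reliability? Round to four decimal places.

Parallel (B and C): 1 − (1 − 0.870000)(1 − 0.991000) = 0.998830
Series (D and E): 0.909000 × 0.942000 = 0.856278
Parallel ([0.856278] and F): 1 − (1 − 0.856278)(1 − 0.855000) = 0.979160
Series ([0.998830] and [0.979160]): 0.998830 × 0.979160 = 0.978014
Parallel (A and [0.978014]): 1 − (1 − 0.889000)(1 − 0.978014) = 0.9976

0.9976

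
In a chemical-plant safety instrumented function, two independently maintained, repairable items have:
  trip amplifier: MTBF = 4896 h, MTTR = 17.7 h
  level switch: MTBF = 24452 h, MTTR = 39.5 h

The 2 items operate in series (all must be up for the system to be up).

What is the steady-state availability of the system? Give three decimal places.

0.995

A(trip amplifier) = MTBF/(MTBF+MTTR) = 4896/(4896+17.7) = 0.996398
A(level switch) = MTBF/(MTBF+MTTR) = 24452/(24452+39.5) = 0.998387
Series availability: 0.996398 × 0.998387 = 0.995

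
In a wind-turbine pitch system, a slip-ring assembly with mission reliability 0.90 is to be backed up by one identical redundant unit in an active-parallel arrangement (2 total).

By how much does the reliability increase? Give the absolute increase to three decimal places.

R_before = 0.90
R_after = 1 − (1 − 0.90)^2 = 0.990
ΔR = 0.990 − 0.90 = 0.090

0.090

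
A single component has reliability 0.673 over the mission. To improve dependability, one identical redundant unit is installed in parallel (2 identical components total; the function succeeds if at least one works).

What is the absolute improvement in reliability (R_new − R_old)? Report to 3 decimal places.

0.220

R_before = 0.673
R_after = 1 − (1 − 0.673)^2 = 0.893
ΔR = 0.893 − 0.673 = 0.220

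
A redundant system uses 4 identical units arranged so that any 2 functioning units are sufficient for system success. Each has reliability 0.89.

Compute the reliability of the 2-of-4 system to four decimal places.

R = Σ_{i=2}^{4} C(4,i) p^i (1−p)^{4−i} with p = 0.89
C(4,2)·0.89^2·0.11^2 = 0.057506
C(4,3)·0.89^3·0.11^1 = 0.310186
C(4,4)·0.89^4·0.11^0 = 0.627422
Sum = 0.9951

0.9951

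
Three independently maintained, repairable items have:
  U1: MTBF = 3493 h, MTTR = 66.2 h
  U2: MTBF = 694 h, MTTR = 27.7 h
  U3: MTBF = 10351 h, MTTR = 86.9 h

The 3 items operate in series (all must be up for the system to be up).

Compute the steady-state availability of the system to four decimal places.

0.9359

A(U1) = MTBF/(MTBF+MTTR) = 3493/(3493+66.2) = 0.981400
A(U2) = MTBF/(MTBF+MTTR) = 694/(694+27.7) = 0.961618
A(U3) = MTBF/(MTBF+MTTR) = 10351/(10351+86.9) = 0.991675
Series availability: 0.981400 × 0.961618 × 0.991675 = 0.9359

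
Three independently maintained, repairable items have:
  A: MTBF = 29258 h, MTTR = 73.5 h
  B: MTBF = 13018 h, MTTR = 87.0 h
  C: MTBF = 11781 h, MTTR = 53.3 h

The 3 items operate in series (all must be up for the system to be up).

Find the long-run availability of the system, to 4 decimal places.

A(A) = MTBF/(MTBF+MTTR) = 29258/(29258+73.5) = 0.997494
A(B) = MTBF/(MTBF+MTTR) = 13018/(13018+87.0) = 0.993361
A(C) = MTBF/(MTBF+MTTR) = 11781/(11781+53.3) = 0.995496
Series availability: 0.997494 × 0.993361 × 0.995496 = 0.9864

0.9864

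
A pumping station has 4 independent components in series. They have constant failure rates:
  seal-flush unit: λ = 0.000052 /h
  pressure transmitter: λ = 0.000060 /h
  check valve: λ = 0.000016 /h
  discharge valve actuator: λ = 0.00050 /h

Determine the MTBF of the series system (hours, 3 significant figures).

Series of exponential components: λ_sys = Σ λ_i
λ_sys = 0.000052 + 0.000060 + 0.000016 + 0.00050 = 6.2800e-04 /h
MTBF = 1 / λ_sys = 1590 h

1590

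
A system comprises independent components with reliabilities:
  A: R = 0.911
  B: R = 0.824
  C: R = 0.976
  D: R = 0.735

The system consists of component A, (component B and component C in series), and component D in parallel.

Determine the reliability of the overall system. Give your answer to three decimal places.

0.995

Series (B and C): 0.82400 × 0.97600 = 0.80422
Parallel (A, [0.80422], and D): 1 − (1 − 0.91100)(1 − 0.80422)(1 − 0.73500) = 0.995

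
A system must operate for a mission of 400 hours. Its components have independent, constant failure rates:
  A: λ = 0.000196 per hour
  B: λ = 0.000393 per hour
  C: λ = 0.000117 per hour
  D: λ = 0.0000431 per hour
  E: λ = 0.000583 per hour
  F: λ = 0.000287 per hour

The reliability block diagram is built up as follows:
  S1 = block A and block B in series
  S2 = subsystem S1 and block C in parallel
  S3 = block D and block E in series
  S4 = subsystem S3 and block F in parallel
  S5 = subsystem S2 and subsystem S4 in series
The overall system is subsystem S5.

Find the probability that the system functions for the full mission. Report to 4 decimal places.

0.9666

R(A) = exp(−0.000196 × 400) = 0.924595
R(B) = exp(−0.000393 × 400) = 0.854533
R(C) = exp(−0.000117 × 400) = 0.954278
R(D) = exp(−0.0000431 × 400) = 0.982908
R(E) = exp(−0.000583 × 400) = 0.791995
R(F) = exp(−0.000287 × 400) = 0.891544
Series (A and B): 0.924595 × 0.854533 = 0.790097
Parallel ([0.790097] and C): 1 − (1 − 0.790097)(1 − 0.954278) = 0.990403
Series (D and E): 0.982908 × 0.791995 = 0.778458
Parallel ([0.778458] and F): 1 − (1 − 0.778458)(1 − 0.891544) = 0.975972
Series ([0.990403] and [0.975972]): 0.990403 × 0.975972 = 0.9666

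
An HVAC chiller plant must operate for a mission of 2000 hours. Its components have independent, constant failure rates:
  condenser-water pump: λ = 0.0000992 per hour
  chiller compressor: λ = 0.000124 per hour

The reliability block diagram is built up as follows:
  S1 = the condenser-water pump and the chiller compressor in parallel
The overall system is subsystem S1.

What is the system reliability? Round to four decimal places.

R(condenser-water pump) = exp(−0.0000992 × 2000) = 0.820042
R(chiller compressor) = exp(−0.000124 × 2000) = 0.780360
Parallel (condenser-water pump and chiller compressor): 1 − (1 − 0.820042)(1 − 0.780360) = 0.9605

0.9605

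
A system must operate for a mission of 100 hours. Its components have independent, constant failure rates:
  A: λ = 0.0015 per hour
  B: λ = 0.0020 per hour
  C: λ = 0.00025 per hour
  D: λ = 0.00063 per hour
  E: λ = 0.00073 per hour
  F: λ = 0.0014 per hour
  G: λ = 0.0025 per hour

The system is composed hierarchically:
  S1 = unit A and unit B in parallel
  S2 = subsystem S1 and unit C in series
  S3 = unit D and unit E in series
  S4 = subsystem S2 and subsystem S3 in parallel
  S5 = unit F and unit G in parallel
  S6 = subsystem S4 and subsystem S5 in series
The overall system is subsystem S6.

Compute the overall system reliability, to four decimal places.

0.9650

R(A) = exp(−0.0015 × 100) = 0.860708
R(B) = exp(−0.0020 × 100) = 0.818731
R(C) = exp(−0.00025 × 100) = 0.975310
R(D) = exp(−0.00063 × 100) = 0.938943
R(E) = exp(−0.00073 × 100) = 0.929601
R(F) = exp(−0.0014 × 100) = 0.869358
R(G) = exp(−0.0025 × 100) = 0.778801
Parallel (A and B): 1 − (1 − 0.860708)(1 − 0.818731) = 0.974751
Series ([0.974751] and C): 0.974751 × 0.975310 = 0.950684
Series (D and E): 0.938943 × 0.929601 = 0.872842
Parallel ([0.950684] and [0.872842]): 1 − (1 − 0.950684)(1 − 0.872842) = 0.993729
Parallel (F and G): 1 − (1 − 0.869358)(1 − 0.778801) = 0.971102
Series ([0.993729] and [0.971102]): 0.993729 × 0.971102 = 0.9650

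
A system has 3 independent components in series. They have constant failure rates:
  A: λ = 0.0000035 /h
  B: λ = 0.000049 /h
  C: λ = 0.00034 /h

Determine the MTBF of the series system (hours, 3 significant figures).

Series of exponential components: λ_sys = Σ λ_i
λ_sys = 0.0000035 + 0.000049 + 0.00034 = 3.9250e-04 /h
MTBF = 1 / λ_sys = 2550 h

2550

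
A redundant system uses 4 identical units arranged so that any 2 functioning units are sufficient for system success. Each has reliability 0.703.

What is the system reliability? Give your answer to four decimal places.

R = Σ_{i=2}^{4} C(4,i) p^i (1−p)^{4−i} with p = 0.703
C(4,2)·0.703^2·0.297^2 = 0.261562
C(4,3)·0.703^3·0.297^1 = 0.412746
C(4,4)·0.703^4·0.297^0 = 0.244243
Sum = 0.9186

0.9186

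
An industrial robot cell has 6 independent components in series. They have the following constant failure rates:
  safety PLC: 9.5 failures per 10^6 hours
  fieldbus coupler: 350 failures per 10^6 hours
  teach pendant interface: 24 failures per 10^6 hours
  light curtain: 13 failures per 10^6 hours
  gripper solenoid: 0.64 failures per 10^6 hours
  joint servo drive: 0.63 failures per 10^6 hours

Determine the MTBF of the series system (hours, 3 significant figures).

2510

Series of exponential components: λ_sys = Σ λ_i
λ_sys = 0.0000095 + 0.00035 + 0.000024 + 0.000013 + 0.00000064 + 0.00000063 = 3.9777e-04 /h
MTBF = 1 / λ_sys = 2510 h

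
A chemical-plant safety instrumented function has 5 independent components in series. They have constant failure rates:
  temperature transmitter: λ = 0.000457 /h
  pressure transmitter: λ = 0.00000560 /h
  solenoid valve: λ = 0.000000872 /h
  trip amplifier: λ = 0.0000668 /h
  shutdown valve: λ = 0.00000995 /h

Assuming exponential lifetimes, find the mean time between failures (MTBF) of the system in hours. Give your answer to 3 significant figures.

1850

Series of exponential components: λ_sys = Σ λ_i
λ_sys = 0.000457 + 0.00000560 + 0.000000872 + 0.0000668 + 0.00000995 = 5.4022e-04 /h
MTBF = 1 / λ_sys = 1850 h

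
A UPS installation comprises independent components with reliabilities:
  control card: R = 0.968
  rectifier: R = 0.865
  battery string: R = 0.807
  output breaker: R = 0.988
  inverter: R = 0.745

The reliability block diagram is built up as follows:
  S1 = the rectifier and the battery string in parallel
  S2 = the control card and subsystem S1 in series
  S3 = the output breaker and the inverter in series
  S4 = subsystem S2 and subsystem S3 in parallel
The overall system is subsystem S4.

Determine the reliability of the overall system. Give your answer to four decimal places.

Parallel (rectifier and battery string): 1 − (1 − 0.865000)(1 − 0.807000) = 0.973945
Series (control card and [0.973945]): 0.968000 × 0.973945 = 0.942779
Series (output breaker and inverter): 0.988000 × 0.745000 = 0.736060
Parallel ([0.942779] and [0.736060]): 1 − (1 − 0.942779)(1 − 0.736060) = 0.9849

0.9849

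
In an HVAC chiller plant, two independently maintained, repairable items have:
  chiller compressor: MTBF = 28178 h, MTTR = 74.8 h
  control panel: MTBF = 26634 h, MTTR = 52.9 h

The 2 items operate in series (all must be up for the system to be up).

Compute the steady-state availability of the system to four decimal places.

A(chiller compressor) = MTBF/(MTBF+MTTR) = 28178/(28178+74.8) = 0.997352
A(control panel) = MTBF/(MTBF+MTTR) = 26634/(26634+52.9) = 0.998018
Series availability: 0.997352 × 0.998018 = 0.9954

0.9954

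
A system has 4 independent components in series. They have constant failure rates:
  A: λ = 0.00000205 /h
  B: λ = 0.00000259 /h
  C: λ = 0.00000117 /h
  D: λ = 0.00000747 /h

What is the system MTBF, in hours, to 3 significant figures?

Series of exponential components: λ_sys = Σ λ_i
λ_sys = 0.00000205 + 0.00000259 + 0.00000117 + 0.00000747 = 1.3280e-05 /h
MTBF = 1 / λ_sys = 75300 h

75300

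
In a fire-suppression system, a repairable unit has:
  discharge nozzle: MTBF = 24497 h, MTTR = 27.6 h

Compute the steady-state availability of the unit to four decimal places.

A(discharge nozzle) = MTBF/(MTBF+MTTR) = 24497/(24497+27.6) = 0.9989

0.9989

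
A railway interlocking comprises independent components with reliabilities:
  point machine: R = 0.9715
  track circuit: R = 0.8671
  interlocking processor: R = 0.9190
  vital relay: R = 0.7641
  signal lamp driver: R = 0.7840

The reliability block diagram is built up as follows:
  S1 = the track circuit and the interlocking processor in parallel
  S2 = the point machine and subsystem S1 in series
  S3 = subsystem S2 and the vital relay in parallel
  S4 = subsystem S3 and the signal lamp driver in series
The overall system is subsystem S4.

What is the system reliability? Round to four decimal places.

Parallel (track circuit and interlocking processor): 1 − (1 − 0.867100)(1 − 0.919000) = 0.989235
Series (point machine and [0.989235]): 0.971500 × 0.989235 = 0.961042
Parallel ([0.961042] and vital relay): 1 − (1 − 0.961042)(1 − 0.764100) = 0.990810
Series ([0.990810] and signal lamp driver): 0.990810 × 0.784000 = 0.7768

0.7768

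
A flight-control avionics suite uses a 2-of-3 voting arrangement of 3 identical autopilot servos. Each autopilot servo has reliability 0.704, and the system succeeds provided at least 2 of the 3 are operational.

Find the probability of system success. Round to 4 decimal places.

R = Σ_{i=2}^{3} C(3,i) p^i (1−p)^{3−i} with p = 0.704
C(3,2)·0.704^2·0.296^1 = 0.440107
C(3,3)·0.704^3·0.296^0 = 0.348914
Sum = 0.7890

0.7890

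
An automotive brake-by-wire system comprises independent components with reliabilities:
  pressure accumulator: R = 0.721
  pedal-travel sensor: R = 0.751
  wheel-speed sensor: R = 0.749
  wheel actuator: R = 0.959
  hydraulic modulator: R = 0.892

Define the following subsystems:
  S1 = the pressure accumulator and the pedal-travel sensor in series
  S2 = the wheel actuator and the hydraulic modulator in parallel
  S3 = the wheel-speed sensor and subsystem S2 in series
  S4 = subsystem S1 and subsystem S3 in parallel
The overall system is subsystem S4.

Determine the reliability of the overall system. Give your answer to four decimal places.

Series (pressure accumulator and pedal-travel sensor): 0.721000 × 0.751000 = 0.541471
Parallel (wheel actuator and hydraulic modulator): 1 − (1 − 0.959000)(1 − 0.892000) = 0.995572
Series (wheel-speed sensor and [0.995572]): 0.749000 × 0.995572 = 0.745683
Parallel ([0.541471] and [0.745683]): 1 − (1 − 0.541471)(1 − 0.745683) = 0.8834

0.8834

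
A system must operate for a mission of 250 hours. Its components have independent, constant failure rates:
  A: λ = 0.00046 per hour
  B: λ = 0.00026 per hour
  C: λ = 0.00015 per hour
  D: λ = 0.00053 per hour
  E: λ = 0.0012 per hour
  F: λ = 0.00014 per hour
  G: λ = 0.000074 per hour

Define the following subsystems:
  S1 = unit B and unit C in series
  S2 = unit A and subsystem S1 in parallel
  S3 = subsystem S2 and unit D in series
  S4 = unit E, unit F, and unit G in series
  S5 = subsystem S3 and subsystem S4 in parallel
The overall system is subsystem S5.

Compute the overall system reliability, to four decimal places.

0.9603

R(A) = exp(−0.00046 × 250) = 0.891366
R(B) = exp(−0.00026 × 250) = 0.937067
R(C) = exp(−0.00015 × 250) = 0.963194
R(D) = exp(−0.00053 × 250) = 0.875903
R(E) = exp(−0.0012 × 250) = 0.740818
R(F) = exp(−0.00014 × 250) = 0.965605
R(G) = exp(−0.000074 × 250) = 0.981670
Series (B and C): 0.937067 × 0.963194 = 0.902577
Parallel (A and [0.902577]): 1 − (1 − 0.891366)(1 − 0.902577) = 0.989417
Series ([0.989417] and D): 0.989417 × 0.875903 = 0.866633
Series (E, F, and G): 0.740818 × 0.965605 × 0.981670 = 0.702225
Parallel ([0.866633] and [0.702225]): 1 − (1 − 0.866633)(1 − 0.702225) = 0.9603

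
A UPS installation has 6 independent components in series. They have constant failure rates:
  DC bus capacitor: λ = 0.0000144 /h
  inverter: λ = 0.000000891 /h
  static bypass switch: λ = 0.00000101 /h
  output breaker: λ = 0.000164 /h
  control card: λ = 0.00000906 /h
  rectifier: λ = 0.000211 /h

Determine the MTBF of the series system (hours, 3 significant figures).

Series of exponential components: λ_sys = Σ λ_i
λ_sys = 0.0000144 + 0.000000891 + 0.00000101 + 0.000164 + 0.00000906 + 0.000211 = 4.0036e-04 /h
MTBF = 1 / λ_sys = 2500 h

2500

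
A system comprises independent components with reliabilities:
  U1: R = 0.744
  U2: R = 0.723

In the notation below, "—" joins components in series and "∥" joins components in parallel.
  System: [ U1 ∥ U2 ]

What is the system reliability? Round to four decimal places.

Parallel (U1 and U2): 1 − (1 − 0.744000)(1 − 0.723000) = 0.9291

0.9291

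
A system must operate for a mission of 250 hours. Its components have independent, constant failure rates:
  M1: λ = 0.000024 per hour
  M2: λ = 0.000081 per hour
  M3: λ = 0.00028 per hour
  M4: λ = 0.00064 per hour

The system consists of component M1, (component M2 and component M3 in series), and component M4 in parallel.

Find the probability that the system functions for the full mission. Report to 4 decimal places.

0.9999

R(M1) = exp(−0.000024 × 250) = 0.994018
R(M2) = exp(−0.000081 × 250) = 0.979954
R(M3) = exp(−0.00028 × 250) = 0.932394
R(M4) = exp(−0.00064 × 250) = 0.852144
Series (M2 and M3): 0.979954 × 0.932394 = 0.913703
Parallel (M1, [0.913703], and M4): 1 − (1 − 0.994018)(1 − 0.913703)(1 − 0.852144) = 0.9999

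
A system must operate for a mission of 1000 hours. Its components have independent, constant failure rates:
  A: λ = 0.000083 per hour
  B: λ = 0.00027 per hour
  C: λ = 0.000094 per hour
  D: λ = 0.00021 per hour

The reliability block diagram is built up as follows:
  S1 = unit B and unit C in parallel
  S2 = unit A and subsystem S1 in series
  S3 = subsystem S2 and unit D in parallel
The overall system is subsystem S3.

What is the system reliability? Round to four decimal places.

0.9812

R(A) = exp(−0.000083 × 1000) = 0.920351
R(B) = exp(−0.00027 × 1000) = 0.763379
R(C) = exp(−0.000094 × 1000) = 0.910283
R(D) = exp(−0.00021 × 1000) = 0.810584
Parallel (B and C): 1 − (1 − 0.763379)(1 − 0.910283) = 0.978771
Series (A and [0.978771]): 0.920351 × 0.978771 = 0.900813
Parallel ([0.900813] and D): 1 − (1 − 0.900813)(1 − 0.810584) = 0.9812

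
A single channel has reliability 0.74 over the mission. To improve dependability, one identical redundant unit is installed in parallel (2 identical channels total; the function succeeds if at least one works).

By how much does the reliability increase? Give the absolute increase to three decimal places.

R_before = 0.74
R_after = 1 − (1 − 0.74)^2 = 0.932
ΔR = 0.932 − 0.74 = 0.192

0.192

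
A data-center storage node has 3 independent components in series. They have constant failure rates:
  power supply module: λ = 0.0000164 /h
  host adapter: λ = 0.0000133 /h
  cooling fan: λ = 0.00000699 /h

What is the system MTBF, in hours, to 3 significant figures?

Series of exponential components: λ_sys = Σ λ_i
λ_sys = 0.0000164 + 0.0000133 + 0.00000699 = 3.6690e-05 /h
MTBF = 1 / λ_sys = 27300 h

27300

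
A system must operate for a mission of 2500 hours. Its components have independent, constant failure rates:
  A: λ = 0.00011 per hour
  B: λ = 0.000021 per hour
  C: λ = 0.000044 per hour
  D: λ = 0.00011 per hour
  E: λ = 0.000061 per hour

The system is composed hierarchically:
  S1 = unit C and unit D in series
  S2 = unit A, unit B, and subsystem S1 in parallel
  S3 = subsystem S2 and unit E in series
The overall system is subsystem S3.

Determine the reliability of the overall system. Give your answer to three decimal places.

0.855

R(A) = exp(−0.00011 × 2500) = 0.75957
R(B) = exp(−0.000021 × 2500) = 0.94885
R(C) = exp(−0.000044 × 2500) = 0.89583
R(D) = exp(−0.00011 × 2500) = 0.75957
R(E) = exp(−0.000061 × 2500) = 0.85856
Series (C and D): 0.89583 × 0.75957 = 0.68045
Parallel (A, B, and [0.68045]): 1 − (1 − 0.75957)(1 − 0.94885)(1 − 0.68045) = 0.99607
Series ([0.99607] and E): 0.99607 × 0.85856 = 0.855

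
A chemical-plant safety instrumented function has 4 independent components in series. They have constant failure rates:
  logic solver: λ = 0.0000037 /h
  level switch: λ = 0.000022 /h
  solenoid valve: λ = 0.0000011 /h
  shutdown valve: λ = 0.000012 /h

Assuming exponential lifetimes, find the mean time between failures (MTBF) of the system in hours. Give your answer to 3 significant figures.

25800

Series of exponential components: λ_sys = Σ λ_i
λ_sys = 0.0000037 + 0.000022 + 0.0000011 + 0.000012 = 3.8800e-05 /h
MTBF = 1 / λ_sys = 25800 h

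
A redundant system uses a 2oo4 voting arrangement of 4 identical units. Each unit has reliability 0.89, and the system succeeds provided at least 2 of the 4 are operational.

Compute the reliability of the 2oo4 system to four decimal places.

0.9951

R = Σ_{i=2}^{4} C(4,i) p^i (1−p)^{4−i} with p = 0.89
C(4,2)·0.89^2·0.11^2 = 0.057506
C(4,3)·0.89^3·0.11^1 = 0.310186
C(4,4)·0.89^4·0.11^0 = 0.627422
Sum = 0.9951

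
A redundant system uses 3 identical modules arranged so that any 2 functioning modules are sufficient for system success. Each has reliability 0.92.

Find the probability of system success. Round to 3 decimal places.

0.982

R = Σ_{i=2}^{3} C(3,i) p^i (1−p)^{3−i} with p = 0.92
C(3,2)·0.92^2·0.08^1 = 0.20314
C(3,3)·0.92^3·0.08^0 = 0.77869
Sum = 0.982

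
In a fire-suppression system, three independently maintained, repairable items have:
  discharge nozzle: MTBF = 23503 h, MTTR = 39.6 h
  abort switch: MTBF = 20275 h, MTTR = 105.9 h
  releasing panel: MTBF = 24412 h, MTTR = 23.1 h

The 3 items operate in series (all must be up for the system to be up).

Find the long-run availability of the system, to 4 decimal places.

A(discharge nozzle) = MTBF/(MTBF+MTTR) = 23503/(23503+39.6) = 0.998318
A(abort switch) = MTBF/(MTBF+MTTR) = 20275/(20275+105.9) = 0.994804
A(releasing panel) = MTBF/(MTBF+MTTR) = 24412/(24412+23.1) = 0.999055
Series availability: 0.998318 × 0.994804 × 0.999055 = 0.9922

0.9922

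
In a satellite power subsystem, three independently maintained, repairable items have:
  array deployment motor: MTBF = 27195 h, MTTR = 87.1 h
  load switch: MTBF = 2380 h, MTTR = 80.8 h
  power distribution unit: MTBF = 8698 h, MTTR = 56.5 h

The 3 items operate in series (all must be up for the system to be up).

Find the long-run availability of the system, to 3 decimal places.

A(array deployment motor) = MTBF/(MTBF+MTTR) = 27195/(27195+87.1) = 0.996807
A(load switch) = MTBF/(MTBF+MTTR) = 2380/(2380+80.8) = 0.967165
A(power distribution unit) = MTBF/(MTBF+MTTR) = 8698/(8698+56.5) = 0.993546
Series availability: 0.996807 × 0.967165 × 0.993546 = 0.958

0.958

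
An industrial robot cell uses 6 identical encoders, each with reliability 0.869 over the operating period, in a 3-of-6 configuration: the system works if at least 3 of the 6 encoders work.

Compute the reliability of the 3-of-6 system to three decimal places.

R = Σ_{i=3}^{6} C(6,i) p^i (1−p)^{6−i} with p = 0.869
C(6,3)·0.869^3·0.131^3 = 0.02951
C(6,4)·0.869^4·0.131^2 = 0.14680
C(6,5)·0.869^5·0.131^1 = 0.38951
C(6,6)·0.869^6·0.131^0 = 0.43064
Sum = 0.996

0.996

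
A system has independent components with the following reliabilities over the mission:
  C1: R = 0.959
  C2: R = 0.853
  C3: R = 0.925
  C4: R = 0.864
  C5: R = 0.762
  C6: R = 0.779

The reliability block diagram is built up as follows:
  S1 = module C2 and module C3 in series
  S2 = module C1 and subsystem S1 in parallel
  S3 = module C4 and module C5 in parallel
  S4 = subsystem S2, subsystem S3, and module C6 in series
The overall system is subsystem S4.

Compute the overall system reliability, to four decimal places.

Series (C2 and C3): 0.853000 × 0.925000 = 0.789025
Parallel (C1 and [0.789025]): 1 − (1 − 0.959000)(1 − 0.789025) = 0.991350
Parallel (C4 and C5): 1 − (1 − 0.864000)(1 − 0.762000) = 0.967632
Series ([0.991350], [0.967632], and C6): 0.991350 × 0.967632 × 0.779000 = 0.7473

0.7473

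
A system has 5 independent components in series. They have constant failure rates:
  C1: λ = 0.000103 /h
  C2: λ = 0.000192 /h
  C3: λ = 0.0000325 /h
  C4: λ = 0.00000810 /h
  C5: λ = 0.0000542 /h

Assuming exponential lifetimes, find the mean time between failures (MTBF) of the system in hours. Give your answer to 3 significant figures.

2570

Series of exponential components: λ_sys = Σ λ_i
λ_sys = 0.000103 + 0.000192 + 0.0000325 + 0.00000810 + 0.0000542 = 3.8980e-04 /h
MTBF = 1 / λ_sys = 2570 h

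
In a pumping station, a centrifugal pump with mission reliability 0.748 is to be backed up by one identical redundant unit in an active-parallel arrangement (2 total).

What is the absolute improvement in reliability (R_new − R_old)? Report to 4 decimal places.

R_before = 0.748
R_after = 1 − (1 − 0.748)^2 = 0.9365
ΔR = 0.9365 − 0.748 = 0.1885

0.1885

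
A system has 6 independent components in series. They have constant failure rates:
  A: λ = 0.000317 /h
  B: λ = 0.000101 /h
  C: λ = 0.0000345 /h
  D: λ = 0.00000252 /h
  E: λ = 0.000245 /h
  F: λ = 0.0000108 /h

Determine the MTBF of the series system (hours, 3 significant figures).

1410

Series of exponential components: λ_sys = Σ λ_i
λ_sys = 0.000317 + 0.000101 + 0.0000345 + 0.00000252 + 0.000245 + 0.0000108 = 7.1082e-04 /h
MTBF = 1 / λ_sys = 1410 h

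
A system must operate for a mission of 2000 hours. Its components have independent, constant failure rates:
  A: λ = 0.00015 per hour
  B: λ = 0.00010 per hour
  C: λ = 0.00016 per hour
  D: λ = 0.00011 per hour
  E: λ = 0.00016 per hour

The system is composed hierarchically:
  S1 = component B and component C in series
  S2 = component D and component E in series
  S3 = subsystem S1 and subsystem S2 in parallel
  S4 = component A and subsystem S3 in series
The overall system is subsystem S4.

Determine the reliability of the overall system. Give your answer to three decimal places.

0.615

R(A) = exp(−0.00015 × 2000) = 0.74082
R(B) = exp(−0.00010 × 2000) = 0.81873
R(C) = exp(−0.00016 × 2000) = 0.72615
R(D) = exp(−0.00011 × 2000) = 0.80252
R(E) = exp(−0.00016 × 2000) = 0.72615
Series (B and C): 0.81873 × 0.72615 = 0.59452
Series (D and E): 0.80252 × 0.72615 = 0.58275
Parallel ([0.59452] and [0.58275]): 1 − (1 − 0.59452)(1 − 0.58275) = 0.83081
Series (A and [0.83081]): 0.74082 × 0.83081 = 0.615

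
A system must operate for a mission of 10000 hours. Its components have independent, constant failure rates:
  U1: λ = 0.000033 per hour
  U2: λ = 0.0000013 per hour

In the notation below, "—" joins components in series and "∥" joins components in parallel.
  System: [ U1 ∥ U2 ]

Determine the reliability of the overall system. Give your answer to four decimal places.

0.9964

R(U1) = exp(−0.000033 × 10000) = 0.718924
R(U2) = exp(−0.0000013 × 10000) = 0.987084
Parallel (U1 and U2): 1 − (1 − 0.718924)(1 − 0.987084) = 0.9964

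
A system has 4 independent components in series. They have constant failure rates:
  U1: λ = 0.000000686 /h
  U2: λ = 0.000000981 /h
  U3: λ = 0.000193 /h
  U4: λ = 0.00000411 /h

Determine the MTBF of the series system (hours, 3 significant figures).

5030

Series of exponential components: λ_sys = Σ λ_i
λ_sys = 0.000000686 + 0.000000981 + 0.000193 + 0.00000411 = 1.9878e-04 /h
MTBF = 1 / λ_sys = 5030 h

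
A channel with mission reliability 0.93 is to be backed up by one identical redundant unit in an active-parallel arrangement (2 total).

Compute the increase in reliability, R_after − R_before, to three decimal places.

0.065

R_before = 0.93
R_after = 1 − (1 − 0.93)^2 = 0.995
ΔR = 0.995 − 0.93 = 0.065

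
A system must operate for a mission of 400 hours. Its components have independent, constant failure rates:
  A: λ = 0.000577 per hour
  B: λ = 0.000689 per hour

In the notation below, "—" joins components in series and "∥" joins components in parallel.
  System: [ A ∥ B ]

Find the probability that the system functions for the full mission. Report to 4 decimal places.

R(A) = exp(−0.000577 × 400) = 0.793898
R(B) = exp(−0.000689 × 400) = 0.759117
Parallel (A and B): 1 − (1 − 0.793898)(1 − 0.759117) = 0.9504

0.9504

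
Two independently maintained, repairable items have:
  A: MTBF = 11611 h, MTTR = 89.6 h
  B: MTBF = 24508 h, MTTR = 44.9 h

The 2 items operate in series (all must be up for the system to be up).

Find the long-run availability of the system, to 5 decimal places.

0.99053

A(A) = MTBF/(MTBF+MTTR) = 11611/(11611+89.6) = 0.992342
A(B) = MTBF/(MTBF+MTTR) = 24508/(24508+44.9) = 0.998171
Series availability: 0.992342 × 0.998171 = 0.99053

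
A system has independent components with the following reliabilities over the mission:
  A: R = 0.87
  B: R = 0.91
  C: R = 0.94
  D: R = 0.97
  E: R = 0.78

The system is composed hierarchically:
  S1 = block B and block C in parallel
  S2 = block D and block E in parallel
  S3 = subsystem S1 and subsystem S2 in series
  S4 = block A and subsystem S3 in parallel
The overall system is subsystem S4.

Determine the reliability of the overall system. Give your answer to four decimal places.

0.9984

Parallel (B and C): 1 − (1 − 0.910000)(1 − 0.940000) = 0.994600
Parallel (D and E): 1 − (1 − 0.970000)(1 − 0.780000) = 0.993400
Series ([0.994600] and [0.993400]): 0.994600 × 0.993400 = 0.988036
Parallel (A and [0.988036]): 1 − (1 − 0.870000)(1 − 0.988036) = 0.9984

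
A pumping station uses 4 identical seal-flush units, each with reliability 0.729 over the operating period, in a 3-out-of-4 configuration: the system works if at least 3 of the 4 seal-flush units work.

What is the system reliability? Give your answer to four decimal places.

R = Σ_{i=3}^{4} C(4,i) p^i (1−p)^{4−i} with p = 0.729
C(4,3)·0.729^3·0.271^1 = 0.419964
C(4,4)·0.729^4·0.271^0 = 0.282430
Sum = 0.7024

0.7024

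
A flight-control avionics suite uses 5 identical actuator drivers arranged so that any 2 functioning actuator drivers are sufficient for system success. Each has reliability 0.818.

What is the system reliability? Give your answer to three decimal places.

0.995

R = Σ_{i=2}^{5} C(5,i) p^i (1−p)^{5−i} with p = 0.818
C(5,2)·0.818^2·0.182^3 = 0.04034
C(5,3)·0.818^3·0.182^2 = 0.18130
C(5,4)·0.818^4·0.182^1 = 0.40743
C(5,5)·0.818^5·0.182^0 = 0.36624
Sum = 0.995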